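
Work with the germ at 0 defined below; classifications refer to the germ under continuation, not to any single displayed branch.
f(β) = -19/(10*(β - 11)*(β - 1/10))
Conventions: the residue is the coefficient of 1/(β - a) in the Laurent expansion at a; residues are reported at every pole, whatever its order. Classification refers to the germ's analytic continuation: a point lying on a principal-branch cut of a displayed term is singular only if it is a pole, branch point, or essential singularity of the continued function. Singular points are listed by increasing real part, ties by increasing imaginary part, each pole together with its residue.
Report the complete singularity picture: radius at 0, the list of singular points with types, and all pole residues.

Radius of convergence at 0: 1/10.
At 1/10: a pole of order 1; residue 19/109.
At 11: a pole of order 1; residue -19/109.

Denominator factor (β - 1/10): pole of order 1 at 1/10, modulus 1/10.
Denominator factor (β - 11): pole of order 1 at 11, modulus 11.
The radius of convergence is the smallest modulus among the singular points: 1/10.
At the order-1 pole 1/10 set g(β) = (β - (1/10))*f(β) = -19/(10*(β - 11)).
Simple pole: residue = g(a) at a = 1/10, which is 19/109.
At the order-1 pole 11 set g(β) = (β - (11))*f(β) = -19/(10*(β - 1/10)).
Simple pole: residue = g(a) at a = 11, which is -19/109.
List the singular points by increasing real part (a conjugate pair: the negative imaginary part first).


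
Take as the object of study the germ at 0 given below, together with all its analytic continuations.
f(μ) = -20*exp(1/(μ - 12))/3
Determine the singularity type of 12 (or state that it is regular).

The point is an essential singularity.

The exponent 1/(μ - (12)) has a pole at 12, so exp(1/(μ - (12))) takes every nonzero value near it: an essential singularity (not a pole of any order).


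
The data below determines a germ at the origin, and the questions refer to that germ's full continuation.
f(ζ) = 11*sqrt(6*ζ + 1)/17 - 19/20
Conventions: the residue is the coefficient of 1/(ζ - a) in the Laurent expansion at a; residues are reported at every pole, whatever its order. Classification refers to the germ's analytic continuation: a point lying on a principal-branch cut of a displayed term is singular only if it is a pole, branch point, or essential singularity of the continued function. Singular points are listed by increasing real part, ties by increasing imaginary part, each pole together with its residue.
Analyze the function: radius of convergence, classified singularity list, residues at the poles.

Branch term (11/17)*sqrt(1 - ζ/(-1/6)): its argument vanishes at ζ = -1/6, a square-root branch point, modulus 1/6.
The radius of convergence is the smallest modulus among the singular points: 1/6.

Radius of convergence at 0: 1/6.
At -1/6: an algebraic (square-root) branch point.


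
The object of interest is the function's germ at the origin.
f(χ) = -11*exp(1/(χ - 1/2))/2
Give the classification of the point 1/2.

The point is an essential singularity.

The exponent 1/(χ - (1/2)) has a pole at 1/2, so exp(1/(χ - (1/2))) takes every nonzero value near it: an essential singularity (not a pole of any order).


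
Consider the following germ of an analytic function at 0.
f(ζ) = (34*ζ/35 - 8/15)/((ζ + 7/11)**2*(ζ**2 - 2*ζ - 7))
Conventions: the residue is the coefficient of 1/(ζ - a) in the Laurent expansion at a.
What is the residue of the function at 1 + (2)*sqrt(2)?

The factor ζ**2 - 2*ζ - 7 splits as (ζ - a)(ζ - a') with a = 1 + (2)*sqrt(2), a' = 1 - (2)*sqrt(2). At the order-1 pole a set g(ζ) = (ζ - a)*f(ζ) = [(34*ζ/35 - 8/15)/(ζ + 7/11)**2] / (ζ - a').
Simple pole: residue = g(a) at a = 1 + (2)*sqrt(2), which is 20449/129605 - (569789/6221040)*sqrt(2).

The residue is 20449/129605 - (569789/6221040)*sqrt(2).


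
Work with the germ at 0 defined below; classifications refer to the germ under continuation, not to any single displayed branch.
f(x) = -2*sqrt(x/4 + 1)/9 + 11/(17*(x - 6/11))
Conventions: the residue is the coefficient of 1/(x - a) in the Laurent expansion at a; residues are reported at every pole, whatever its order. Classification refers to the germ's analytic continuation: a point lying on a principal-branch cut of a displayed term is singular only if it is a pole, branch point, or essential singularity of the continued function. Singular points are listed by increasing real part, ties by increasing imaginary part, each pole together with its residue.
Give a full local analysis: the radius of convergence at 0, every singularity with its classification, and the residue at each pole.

Denominator factor (x - 6/11): pole of order 1 at 6/11, modulus 6/11.
Branch term (-2/9)*sqrt(1 - x/(-4)): its argument vanishes at x = -4, a square-root branch point, modulus 4.
The radius of convergence is the smallest modulus among the singular points: 6/11.
The branch term is analytic at 6/11 and contributes nothing to the residue; only the rational part matters.
At the order-1 pole 6/11 set g(x) = (x - (6/11))*(rational part) = 11/17.
Simple pole: residue = g(a) at a = 6/11, which is 11/17.
List the singular points by increasing real part (a conjugate pair: the negative imaginary part first).

Radius of convergence at 0: 6/11.
At -4: an algebraic (square-root) branch point.
At 6/11: a pole of order 1; residue 11/17.


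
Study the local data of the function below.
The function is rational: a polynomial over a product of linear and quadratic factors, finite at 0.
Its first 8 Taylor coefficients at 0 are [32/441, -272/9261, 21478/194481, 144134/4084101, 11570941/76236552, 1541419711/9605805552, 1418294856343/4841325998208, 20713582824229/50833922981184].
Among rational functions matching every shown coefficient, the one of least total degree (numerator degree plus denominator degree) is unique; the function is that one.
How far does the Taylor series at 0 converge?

No rational of total degree below 6 reproduces all 8 coefficients; solving the [0/6] Pade equations on them gives f(d) = -16/(7*(d**2 + 2*d/3 - 7/8)*(d**2 + 7*d/2 + 6)**2), whose expansion matches every shown term.
Denominator factor (d**2 + 2*d/3 - 7/8): discriminant 71/18, real irrational roots -1/3 + (1/12)*sqrt(142) and -1/3 - (1/12)*sqrt(142); poles of order 1, moduli -1/3 + (1/12)*sqrt(142) and 1/3 + (1/12)*sqrt(142).
Denominator factor (d**2 + 7*d/2 + 6)^2: discriminant -47/4, complex-conjugate roots (-7/4) + ((1/4)*sqrt(47))*i and (-7/4) - ((1/4)*sqrt(47))*i; poles of order 2, moduli sqrt(6) and sqrt(6).
The radius of convergence is the smallest modulus among the singular points: -1/3 + (1/12)*sqrt(142).

The radius of convergence is -1/3 + (1/12)*sqrt(142).


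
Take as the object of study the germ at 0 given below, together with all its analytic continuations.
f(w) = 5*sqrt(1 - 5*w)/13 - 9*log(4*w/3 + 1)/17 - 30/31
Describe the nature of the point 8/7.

The point is a regular point.

There is no denominator, hence no pole anywhere.
Branch term log(1 - w/(-3/4)): argument at 8/7 is 53/21, nonzero, so 8/7 is not its branch point (a point on a principal cut is still regular for the continued germ).
Branch term sqrt(1 - w/(1/5)): argument at 8/7 is -33/7, nonzero, so 8/7 is not its branch point (a point on a principal cut is still regular for the continued germ).
So the germ continues analytically to 8/7.


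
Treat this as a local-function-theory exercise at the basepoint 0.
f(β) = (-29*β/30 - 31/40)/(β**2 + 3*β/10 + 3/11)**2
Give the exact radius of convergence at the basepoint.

Denominator factor (β**2 + 3*β/10 + 3/11)^2: discriminant -1101/1100, complex-conjugate roots (-3/20) + ((1/220)*sqrt(12111))*i and (-3/20) - ((1/220)*sqrt(12111))*i; poles of order 2, moduli (1/11)*sqrt(33) and (1/11)*sqrt(33).
The radius of convergence is the smallest modulus among the singular points: (1/11)*sqrt(33).

The radius of convergence is (1/11)*sqrt(33).


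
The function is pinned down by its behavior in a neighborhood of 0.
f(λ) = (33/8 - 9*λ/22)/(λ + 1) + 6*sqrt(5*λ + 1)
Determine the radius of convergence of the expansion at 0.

Denominator factor (λ + 1): pole of order 1 at -1, modulus 1.
Branch term (6)*sqrt(1 - λ/(-1/5)): its argument vanishes at λ = -1/5, a square-root branch point, modulus 1/5.
The radius of convergence is the smallest modulus among the singular points: 1/5.

The radius of convergence is 1/5.


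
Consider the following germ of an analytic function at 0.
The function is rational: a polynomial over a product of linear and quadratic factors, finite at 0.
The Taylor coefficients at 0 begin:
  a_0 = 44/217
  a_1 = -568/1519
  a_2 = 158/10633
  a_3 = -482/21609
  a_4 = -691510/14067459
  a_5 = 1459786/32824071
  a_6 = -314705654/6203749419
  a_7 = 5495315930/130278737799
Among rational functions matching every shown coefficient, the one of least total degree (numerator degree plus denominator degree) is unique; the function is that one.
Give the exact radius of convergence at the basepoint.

No rational of total degree below 5 reproduces all 8 coefficients; solving the [2/3] Pade equations on them gives f(ζ) = (11*ζ**2/6 + ζ - 33/31)/((ζ - 7/3)*(ζ + 3/2)**2), whose expansion matches every shown term.
Denominator factor (ζ + 3/2)^2: pole of order 2 at -3/2, modulus 3/2.
Denominator factor (ζ - 7/3): pole of order 1 at 7/3, modulus 7/3.
The radius of convergence is the smallest modulus among the singular points: 3/2.

The radius of convergence is 3/2.


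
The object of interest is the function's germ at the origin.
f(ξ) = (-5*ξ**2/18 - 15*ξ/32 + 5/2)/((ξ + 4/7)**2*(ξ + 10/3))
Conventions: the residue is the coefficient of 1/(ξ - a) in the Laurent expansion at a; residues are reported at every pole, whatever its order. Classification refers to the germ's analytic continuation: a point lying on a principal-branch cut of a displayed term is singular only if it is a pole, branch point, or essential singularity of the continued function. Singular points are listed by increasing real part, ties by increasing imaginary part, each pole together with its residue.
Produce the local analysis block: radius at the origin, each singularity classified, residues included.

Radius of convergence at 0: 4/7.
At -10/3: a pole of order 1; residue 61985/484416.
At -4/7: a pole of order 2; residue -65515/161472.

Denominator factor (ξ + 4/7)^2: pole of order 2 at -4/7, modulus 4/7.
Denominator factor (ξ + 10/3): pole of order 1 at -10/3, modulus 10/3.
The radius of convergence is the smallest modulus among the singular points: 4/7.
At the order-1 pole -10/3 set g(ξ) = (ξ - (-10/3))*f(ξ) = (-5*ξ**2/18 - 15*ξ/32 + 5/2)/(ξ + 4/7)**2.
Simple pole: residue = g(a) at a = -10/3, which is 61985/484416.
At the order-2 pole -4/7 set g(ξ) = (ξ - (-4/7))^2*f(ξ) = (-5*ξ**2/18 - 15*ξ/32 + 5/2)/(ξ + 10/3).
Order-2 pole: residue = g'(a); g'(-4/7) = -65515/161472, so the residue is -65515/161472.
List the singular points by increasing real part (a conjugate pair: the negative imaginary part first).


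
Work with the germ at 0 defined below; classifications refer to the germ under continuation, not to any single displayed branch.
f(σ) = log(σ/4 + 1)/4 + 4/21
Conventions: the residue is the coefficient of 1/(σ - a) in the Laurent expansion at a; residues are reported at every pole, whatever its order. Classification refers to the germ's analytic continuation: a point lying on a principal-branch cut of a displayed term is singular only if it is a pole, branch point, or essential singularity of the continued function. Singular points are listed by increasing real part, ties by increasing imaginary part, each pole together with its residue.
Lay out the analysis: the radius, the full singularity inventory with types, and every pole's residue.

Branch term (1/4)*log(1 - σ/(-4)): its argument vanishes at σ = -4, a logarithmic branch point, modulus 4.
The radius of convergence is the smallest modulus among the singular points: 4.

Radius of convergence at 0: 4.
At -4: a logarithmic branch point.


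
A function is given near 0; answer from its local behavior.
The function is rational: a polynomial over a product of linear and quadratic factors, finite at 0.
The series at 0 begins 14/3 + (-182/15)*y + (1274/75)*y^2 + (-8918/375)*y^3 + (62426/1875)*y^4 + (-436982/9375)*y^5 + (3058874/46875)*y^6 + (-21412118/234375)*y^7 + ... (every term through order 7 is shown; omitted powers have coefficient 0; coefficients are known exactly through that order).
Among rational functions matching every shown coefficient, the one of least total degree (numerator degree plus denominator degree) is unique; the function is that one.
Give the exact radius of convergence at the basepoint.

No rational of total degree below 2 reproduces all 8 coefficients; solving the [1/1] Pade equations on them gives f(y) = (10/3 - 4*y)/(y + 5/7), whose expansion matches every shown term.
Denominator factor (y + 5/7): pole of order 1 at -5/7, modulus 5/7.
The radius of convergence is the smallest modulus among the singular points: 5/7.

The radius of convergence is 5/7.


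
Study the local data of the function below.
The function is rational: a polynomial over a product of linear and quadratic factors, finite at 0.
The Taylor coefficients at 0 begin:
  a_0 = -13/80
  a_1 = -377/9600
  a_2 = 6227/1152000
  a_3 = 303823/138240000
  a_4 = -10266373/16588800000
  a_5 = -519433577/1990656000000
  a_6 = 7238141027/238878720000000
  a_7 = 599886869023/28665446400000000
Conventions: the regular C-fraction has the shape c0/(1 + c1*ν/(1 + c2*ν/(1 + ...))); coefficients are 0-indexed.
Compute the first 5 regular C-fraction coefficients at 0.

The regular C-fraction coefficients are [-13/80, -29/120, 11/29, -63/319, 116/693].

Taylor coefficients (read off): a_0 = -13/80, a_1 = -377/9600, a_2 = 6227/1152000, a_3 = 303823/138240000, a_4 = -10266373/16588800000.
c0 = a_0 = -13/80. Peel one level at a time: if S = 1 + c*ν/S' with S'(0) = 1, then c is the ν-coefficient of S and S' = c*ν/(S - 1).
S_1 = c0/f = 1 + (-29/120)*ν + (11/120)*ν^2 + ...; c1 = -29/120.
S_2 = c1*ν/(S_1 - 1) = 1 + (11/29)*ν + (63/841)*ν^2 + ...; c2 = 11/29.
S_3 = c2*ν/(S_2 - 1) = 1 + (-63/319)*ν + (4/121)*ν^2 + ...; c3 = -63/319.
S_4 = c3*ν/(S_3 - 1) = 1 + (116/693)*ν + ...; c4 = 116/693.


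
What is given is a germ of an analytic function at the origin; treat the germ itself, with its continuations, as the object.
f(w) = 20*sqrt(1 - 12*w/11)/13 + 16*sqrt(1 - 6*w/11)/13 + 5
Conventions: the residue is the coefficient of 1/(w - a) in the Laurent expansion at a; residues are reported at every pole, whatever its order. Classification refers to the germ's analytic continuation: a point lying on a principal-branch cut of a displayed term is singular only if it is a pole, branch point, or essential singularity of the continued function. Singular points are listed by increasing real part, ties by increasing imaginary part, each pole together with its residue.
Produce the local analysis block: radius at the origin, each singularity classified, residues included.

Radius of convergence at 0: 11/12.
At 11/12: an algebraic (square-root) branch point.
At 11/6: an algebraic (square-root) branch point.

Branch term (16/13)*sqrt(1 - w/(11/6)): its argument vanishes at w = 11/6, a square-root branch point, modulus 11/6.
Branch term (20/13)*sqrt(1 - w/(11/12)): its argument vanishes at w = 11/12, a square-root branch point, modulus 11/12.
The radius of convergence is the smallest modulus among the singular points: 11/12.
List the singular points by increasing real part (a conjugate pair: the negative imaginary part first).


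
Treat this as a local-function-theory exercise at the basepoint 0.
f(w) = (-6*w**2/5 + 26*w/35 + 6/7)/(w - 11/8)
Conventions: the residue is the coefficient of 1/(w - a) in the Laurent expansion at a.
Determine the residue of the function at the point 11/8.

At the order-1 pole 11/8 set g(w) = (w - (11/8))*f(w) = -6*w**2/5 + 26*w/35 + 6/7.
Simple pole: residue = g(a) at a = 11/8, which is -437/1120.

The residue is -437/1120.


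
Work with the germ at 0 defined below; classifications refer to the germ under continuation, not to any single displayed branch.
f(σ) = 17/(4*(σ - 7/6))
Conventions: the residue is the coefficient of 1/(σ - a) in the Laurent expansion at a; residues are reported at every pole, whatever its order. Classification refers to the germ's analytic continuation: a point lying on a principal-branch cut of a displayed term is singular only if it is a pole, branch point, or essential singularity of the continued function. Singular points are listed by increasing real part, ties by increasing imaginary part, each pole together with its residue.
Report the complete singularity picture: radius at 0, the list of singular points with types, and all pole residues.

Denominator factor (σ - 7/6): pole of order 1 at 7/6, modulus 7/6.
The radius of convergence is the smallest modulus among the singular points: 7/6.
At the order-1 pole 7/6 set g(σ) = (σ - (7/6))*f(σ) = 17/4.
Simple pole: residue = g(a) at a = 7/6, which is 17/4.

Radius of convergence at 0: 7/6.
At 7/6: a pole of order 1; residue 17/4.


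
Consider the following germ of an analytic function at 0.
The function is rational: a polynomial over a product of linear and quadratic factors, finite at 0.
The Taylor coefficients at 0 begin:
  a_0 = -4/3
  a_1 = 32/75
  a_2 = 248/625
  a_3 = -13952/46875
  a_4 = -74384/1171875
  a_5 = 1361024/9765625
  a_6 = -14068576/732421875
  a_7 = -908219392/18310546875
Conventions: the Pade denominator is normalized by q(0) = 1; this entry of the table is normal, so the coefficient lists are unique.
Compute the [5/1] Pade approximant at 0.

Taylor coefficients needed (read off): a_0 = -4/3, a_1 = 32/75, a_2 = 248/625, a_3 = -13952/46875, a_4 = -74384/1171875, a_5 = 1361024/9765625, a_6 = -14068576/732421875.
Write the denominator as Q(δ) = 1 + q1*δ. Requiring Q*f - P = O(δ^7) with deg P <= 5 kills the coefficients of δ^6..δ^6 in Q*f:
  δ^6: a_6 + q1*a_5 = 0, i.e. -14068576/732421875 + (1361024/9765625)*q1 = 0.
Solving this linear system: q1 = 439643/3189900.
The numerator is Q*f truncated at degree 5: P0 = a_0 = -4/3; P1 = a_1 + q1*a_0 = 23245/95697; P2 = a_2 + q1*a_1 = 43600/95697; P3 = a_3 + q1*a_2 = -250/1029; P4 = a_4 + q1*a_3 = -10000/95697; P5 = a_5 + q1*a_4 = 12500/95697.

The Pade approximant has numerator coefficients [-4/3, 23245/95697, 43600/95697, -250/1029, -10000/95697, 12500/95697]; denominator coefficients [1, 439643/3189900].


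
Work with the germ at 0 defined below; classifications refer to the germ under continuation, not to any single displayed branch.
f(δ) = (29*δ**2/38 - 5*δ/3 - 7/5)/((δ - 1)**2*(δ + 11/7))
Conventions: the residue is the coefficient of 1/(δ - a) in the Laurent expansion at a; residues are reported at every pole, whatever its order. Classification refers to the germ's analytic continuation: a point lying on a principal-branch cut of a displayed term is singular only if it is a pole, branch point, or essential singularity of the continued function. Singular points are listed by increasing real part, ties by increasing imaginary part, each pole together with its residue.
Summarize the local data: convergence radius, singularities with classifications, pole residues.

Denominator factor (δ - 1)^2: pole of order 2 at 1, modulus 1.
Denominator factor (δ + 11/7): pole of order 1 at -11/7, modulus 11/7.
The radius of convergence is the smallest modulus among the singular points: 1.
At the order-1 pole -11/7 set g(δ) = (δ - (-11/7))*f(δ) = (29*δ**2/38 - 5*δ/3 - 7/5)/(δ - 1)**2.
Simple pole: residue = g(a) at a = -11/7, which is 86683/184680.
At the order-2 pole 1 set g(δ) = (δ - (1))^2*f(δ) = (29*δ**2/38 - 5*δ/3 - 7/5)/(δ + 11/7).
Order-2 pole: residue = g'(a); g'(1) = 54257/184680, so the residue is 54257/184680.
List the singular points by increasing real part (a conjugate pair: the negative imaginary part first).

Radius of convergence at 0: 1.
At -11/7: a pole of order 1; residue 86683/184680.
At 1: a pole of order 2; residue 54257/184680.


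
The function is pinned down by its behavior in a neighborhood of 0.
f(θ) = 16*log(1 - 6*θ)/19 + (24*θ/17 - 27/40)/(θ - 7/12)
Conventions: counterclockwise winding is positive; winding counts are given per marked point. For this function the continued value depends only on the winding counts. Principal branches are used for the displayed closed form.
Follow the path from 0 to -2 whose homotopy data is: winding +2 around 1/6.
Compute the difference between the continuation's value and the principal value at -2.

The rational part is single-valued and drops out of the difference; each branch term changes only by its own monodromy.
(16/19)*log(1 - θ/(1/6)): each positive loop around 1/6 adds 2*pi*i to the log, so winding +2 contributes (16/19)*(2)*2*pi*i = (64/19)*pi*i.
Summing the contributions at θ = -2 gives (64/19)*pi*i.

Continued minus principal equals (64/19)*pi*i.


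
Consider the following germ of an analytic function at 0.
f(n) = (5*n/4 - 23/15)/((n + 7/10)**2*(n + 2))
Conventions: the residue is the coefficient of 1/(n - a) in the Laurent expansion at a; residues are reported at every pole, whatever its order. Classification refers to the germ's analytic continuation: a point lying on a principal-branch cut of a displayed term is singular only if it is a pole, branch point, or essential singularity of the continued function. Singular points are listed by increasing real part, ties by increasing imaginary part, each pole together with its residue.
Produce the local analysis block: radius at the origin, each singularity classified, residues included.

Radius of convergence at 0: 7/10.
At -2: a pole of order 1; residue -1210/507.
At -7/10: a pole of order 2; residue 1210/507.

Denominator factor (n + 2): pole of order 1 at -2, modulus 2.
Denominator factor (n + 7/10)^2: pole of order 2 at -7/10, modulus 7/10.
The radius of convergence is the smallest modulus among the singular points: 7/10.
At the order-1 pole -2 set g(n) = (n - (-2))*f(n) = (5*n/4 - 23/15)/(n + 7/10)**2.
Simple pole: residue = g(a) at a = -2, which is -1210/507.
At the order-2 pole -7/10 set g(n) = (n - (-7/10))^2*f(n) = (5*n/4 - 23/15)/(n + 2).
Order-2 pole: residue = g'(a); g'(-7/10) = 1210/507, so the residue is 1210/507.
List the singular points by increasing real part (a conjugate pair: the negative imaginary part first).


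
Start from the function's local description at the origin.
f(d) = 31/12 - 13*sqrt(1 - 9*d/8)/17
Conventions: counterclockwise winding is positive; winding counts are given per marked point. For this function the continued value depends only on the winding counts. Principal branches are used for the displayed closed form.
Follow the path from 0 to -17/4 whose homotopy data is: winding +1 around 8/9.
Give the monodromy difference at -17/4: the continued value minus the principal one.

Continued minus principal equals (13/68)*sqrt(370).

The rational part is single-valued and drops out of the difference; each branch term changes only by its own monodromy.
(-13/17)*sqrt(1 - d/(8/9)): winding +1 is odd, the square root flips sign, contributing -2*(-13/17)*sqrt(1 - (-17/4)/(8/9)) = -2*(-13/17)*sqrt(185/32) = (13/68)*sqrt(370).
Summing the contributions at d = -17/4 gives (13/68)*sqrt(370).


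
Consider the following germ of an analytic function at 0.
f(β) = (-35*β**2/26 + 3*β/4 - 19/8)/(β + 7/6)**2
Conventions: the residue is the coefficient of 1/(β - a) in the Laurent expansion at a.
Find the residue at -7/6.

The residue is 607/156.

At the order-2 pole -7/6 set g(β) = (β - (-7/6))^2*f(β) = -35*β**2/26 + 3*β/4 - 19/8.
Order-2 pole: residue = g'(a); g'(-7/6) = 607/156, so the residue is 607/156.


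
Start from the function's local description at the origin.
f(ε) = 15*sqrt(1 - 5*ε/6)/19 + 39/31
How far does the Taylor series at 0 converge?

The radius of convergence is 6/5.

Branch term (15/19)*sqrt(1 - ε/(6/5)): its argument vanishes at ε = 6/5, a square-root branch point, modulus 6/5.
The radius of convergence is the smallest modulus among the singular points: 6/5.


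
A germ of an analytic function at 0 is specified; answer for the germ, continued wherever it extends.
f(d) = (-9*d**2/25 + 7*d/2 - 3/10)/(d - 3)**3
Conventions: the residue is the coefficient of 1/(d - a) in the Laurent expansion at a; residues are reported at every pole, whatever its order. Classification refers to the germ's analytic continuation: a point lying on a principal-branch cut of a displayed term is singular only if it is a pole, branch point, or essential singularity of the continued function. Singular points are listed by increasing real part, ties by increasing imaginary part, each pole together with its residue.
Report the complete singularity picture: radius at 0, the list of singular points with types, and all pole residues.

Denominator factor (d - 3)^3: pole of order 3 at 3, modulus 3.
The radius of convergence is the smallest modulus among the singular points: 3.
At the order-3 pole 3 set g(d) = (d - (3))^3*f(d) = -9*d**2/25 + 7*d/2 - 3/10.
Order-3 pole: residue = g''(a)/2; g''(3) = -18/25, so the residue is -9/25.

Radius of convergence at 0: 3.
At 3: a pole of order 3; residue -9/25.


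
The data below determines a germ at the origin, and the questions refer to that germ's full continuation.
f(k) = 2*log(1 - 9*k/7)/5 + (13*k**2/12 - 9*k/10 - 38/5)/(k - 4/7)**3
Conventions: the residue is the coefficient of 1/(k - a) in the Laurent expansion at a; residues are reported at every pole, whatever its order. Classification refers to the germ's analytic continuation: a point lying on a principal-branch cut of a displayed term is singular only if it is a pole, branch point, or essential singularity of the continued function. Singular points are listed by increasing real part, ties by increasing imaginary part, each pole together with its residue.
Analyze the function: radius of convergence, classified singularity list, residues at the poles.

Radius of convergence at 0: 4/7.
At 4/7: a pole of order 3; residue 13/12.
At 7/9: a logarithmic branch point.

Denominator factor (k - 4/7)^3: pole of order 3 at 4/7, modulus 4/7.
Branch term (2/5)*log(1 - k/(7/9)): its argument vanishes at k = 7/9, a logarithmic branch point, modulus 7/9.
The radius of convergence is the smallest modulus among the singular points: 4/7.
The branch term is analytic at 4/7 and contributes nothing to the residue; only the rational part matters.
At the order-3 pole 4/7 set g(k) = (k - (4/7))^3*(rational part) = 13*k**2/12 - 9*k/10 - 38/5.
Order-3 pole: residue = g''(a)/2; g''(4/7) = 13/6, so the residue is 13/12.
List the singular points by increasing real part (a conjugate pair: the negative imaginary part first).


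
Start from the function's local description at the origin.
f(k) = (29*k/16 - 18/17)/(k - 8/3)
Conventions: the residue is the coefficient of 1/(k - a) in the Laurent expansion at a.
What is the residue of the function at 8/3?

At the order-1 pole 8/3 set g(k) = (k - (8/3))*f(k) = 29*k/16 - 18/17.
Simple pole: residue = g(a) at a = 8/3, which is 385/102.

The residue is 385/102.


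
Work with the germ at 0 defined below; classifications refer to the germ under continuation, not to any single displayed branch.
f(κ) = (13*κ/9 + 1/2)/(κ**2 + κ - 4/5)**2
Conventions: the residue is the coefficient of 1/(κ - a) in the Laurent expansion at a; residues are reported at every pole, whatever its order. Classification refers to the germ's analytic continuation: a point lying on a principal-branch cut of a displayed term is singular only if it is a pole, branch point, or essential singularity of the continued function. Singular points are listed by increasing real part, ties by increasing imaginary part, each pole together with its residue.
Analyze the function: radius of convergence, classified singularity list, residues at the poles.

Radius of convergence at 0: -1/2 + (1/10)*sqrt(105).
At -1/2 - (1/10)*sqrt(105): a pole of order 2; residue -(20/3969)*sqrt(105).
At -1/2 + (1/10)*sqrt(105): a pole of order 2; residue (20/3969)*sqrt(105).

Denominator factor (κ**2 + κ - 4/5)^2: discriminant 21/5, real irrational roots -1/2 + (1/10)*sqrt(105) and -1/2 - (1/10)*sqrt(105); poles of order 2, moduli -1/2 + (1/10)*sqrt(105) and 1/2 + (1/10)*sqrt(105).
The radius of convergence is the smallest modulus among the singular points: -1/2 + (1/10)*sqrt(105).
The factor κ**2 + κ - 4/5 splits as (κ - a)(κ - a') with a = -1/2 - (1/10)*sqrt(105), a' = -1/2 + (1/10)*sqrt(105). At the order-2 pole a set g(κ) = (κ - a)^2*f(κ) = [13*κ/9 + 1/2] / (κ - a')^2.
Order-2 pole: residue = g'(a); g'(-1/2 - (1/10)*sqrt(105)) = -(20/3969)*sqrt(105), so the residue is -(20/3969)*sqrt(105).
The factor κ**2 + κ - 4/5 splits as (κ - a)(κ - a') with a = -1/2 + (1/10)*sqrt(105), a' = -1/2 - (1/10)*sqrt(105). At the order-2 pole a set g(κ) = (κ - a)^2*f(κ) = [13*κ/9 + 1/2] / (κ - a')^2.
Order-2 pole: residue = g'(a); g'(-1/2 + (1/10)*sqrt(105)) = (20/3969)*sqrt(105), so the residue is (20/3969)*sqrt(105).
List the singular points by increasing real part (a conjugate pair: the negative imaginary part first).


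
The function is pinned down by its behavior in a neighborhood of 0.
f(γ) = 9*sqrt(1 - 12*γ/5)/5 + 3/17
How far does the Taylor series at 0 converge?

The radius of convergence is 5/12.

Branch term (9/5)*sqrt(1 - γ/(5/12)): its argument vanishes at γ = 5/12, a square-root branch point, modulus 5/12.
The radius of convergence is the smallest modulus among the singular points: 5/12.


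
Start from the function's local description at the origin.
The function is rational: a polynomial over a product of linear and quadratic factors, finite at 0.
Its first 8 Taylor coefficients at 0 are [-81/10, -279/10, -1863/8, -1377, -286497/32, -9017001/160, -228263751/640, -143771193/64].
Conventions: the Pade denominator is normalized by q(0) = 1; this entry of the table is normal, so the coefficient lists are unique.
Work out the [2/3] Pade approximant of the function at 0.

Taylor coefficients needed (read off): a_0 = -81/10, a_1 = -279/10, a_2 = -1863/8, a_3 = -1377, a_4 = -286497/32, a_5 = -9017001/160.
Write the denominator as Q(ε) = 1 + q1*ε + q2*ε^2 + q3*ε^3. Requiring Q*f - P = O(ε^6) with deg P <= 2 kills the coefficients of ε^3..ε^5 in Q*f:
  ε^3: a_3 + q1*a_2 + q2*a_1 + q3*a_0 = 0, i.e. -1377 + (-1863/8)*q1 + (-279/10)*q2 + (-81/10)*q3 = 0.
  ε^4: a_4 + q1*a_3 + q2*a_2 + q3*a_1 = 0, i.e. -286497/32 + (-1377)*q1 + (-1863/8)*q2 + (-279/10)*q3 = 0.
  ε^5: a_5 + q1*a_4 + q2*a_3 + q3*a_2 = 0, i.e. -9017001/160 + (-286497/32)*q1 + (-1377)*q2 + (-1863/8)*q3 = 0.
Solving this linear system: q1 = -69611/11885, q2 = -58599/9508, q3 = 93267/4754.
The numerator is Q*f truncated at degree 2: P0 = a_0 = -81/10; P1 = a_1 + q1*a_0 = 1161288/59425; P2 = a_2 + q1*a_1 + q2*a_0 = -1161288/59425.

The Pade approximant has numerator coefficients [-81/10, 1161288/59425, -1161288/59425]; denominator coefficients [1, -69611/11885, -58599/9508, 93267/4754].


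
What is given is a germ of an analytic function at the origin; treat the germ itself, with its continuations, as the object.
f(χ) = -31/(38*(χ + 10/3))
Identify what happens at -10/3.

The point is a pole of order 1.

The denominator factor χ + 10/3 vanishes at -10/3 and appears to the power 1; the numerator there equals -31/38, nonzero, and no other factor vanishes.
Hence a pole whose order is the multiplicity, 1.


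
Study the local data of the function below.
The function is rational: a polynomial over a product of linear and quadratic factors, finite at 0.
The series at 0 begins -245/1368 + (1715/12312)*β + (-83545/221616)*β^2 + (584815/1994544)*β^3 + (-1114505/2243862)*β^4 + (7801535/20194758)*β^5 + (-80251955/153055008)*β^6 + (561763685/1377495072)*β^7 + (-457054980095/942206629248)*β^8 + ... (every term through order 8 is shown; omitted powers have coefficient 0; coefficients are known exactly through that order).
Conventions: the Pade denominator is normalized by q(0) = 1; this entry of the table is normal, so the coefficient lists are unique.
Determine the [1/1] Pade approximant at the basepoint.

The Pade approximant has numerator coefficients [-245/1368, -105/304]; denominator coefficients [1, 341/126].

Taylor coefficients needed (read off): a_0 = -245/1368, a_1 = 1715/12312, a_2 = -83545/221616.
Write the denominator as Q(β) = 1 + q1*β. Requiring Q*f - P = O(β^3) with deg P <= 1 kills the coefficients of β^2..β^2 in Q*f:
  β^2: a_2 + q1*a_1 = 0, i.e. -83545/221616 + (1715/12312)*q1 = 0.
Solving this linear system: q1 = 341/126.
The numerator is Q*f truncated at degree 1: P0 = a_0 = -245/1368; P1 = a_1 + q1*a_0 = -105/304.


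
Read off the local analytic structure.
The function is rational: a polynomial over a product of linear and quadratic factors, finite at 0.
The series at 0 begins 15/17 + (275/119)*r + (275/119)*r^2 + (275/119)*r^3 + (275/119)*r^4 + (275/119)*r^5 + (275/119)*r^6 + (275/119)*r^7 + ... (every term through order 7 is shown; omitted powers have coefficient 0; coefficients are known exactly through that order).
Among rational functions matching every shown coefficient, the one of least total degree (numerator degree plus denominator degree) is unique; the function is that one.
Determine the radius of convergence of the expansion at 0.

No rational of total degree below 2 reproduces all 8 coefficients; solving the [1/1] Pade equations on them gives f(r) = (-10*r/7 - 15/17)/(r - 1), whose expansion matches every shown term.
Denominator factor (r - 1): pole of order 1 at 1, modulus 1.
The radius of convergence is the smallest modulus among the singular points: 1.

The radius of convergence is 1.


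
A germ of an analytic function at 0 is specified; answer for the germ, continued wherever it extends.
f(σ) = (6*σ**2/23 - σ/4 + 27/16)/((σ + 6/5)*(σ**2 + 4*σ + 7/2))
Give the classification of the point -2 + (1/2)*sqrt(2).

The denominator factor σ**2 + 4*σ + 7/2 vanishes at -2 + (1/2)*sqrt(2) and appears to the power 1; the numerator there equals 1237/368 - (119/184)*sqrt(2), nonzero, and no other factor vanishes.
Hence a pole whose order is the multiplicity, 1.

The point is a pole of order 1.


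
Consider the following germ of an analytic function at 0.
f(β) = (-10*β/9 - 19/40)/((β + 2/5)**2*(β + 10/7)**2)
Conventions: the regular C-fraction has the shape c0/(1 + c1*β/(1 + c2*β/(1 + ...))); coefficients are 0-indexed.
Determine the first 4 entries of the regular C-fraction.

The regular C-fraction coefficients are [-931/640, 3472/855, -6200567/5937120, 159885398259/215283686240].

Taylor coefficients (expand at 0): a_0 = -931/640, a_1 = 10633/1800, a_2 = -5131819/288000, a_3 = 1106273/22500.
c0 = a_0 = -931/640. Peel one level at a time: if S = 1 + c*β/S' with S'(0) = 1, then c is the β-coefficient of S and S' = c*β/(S - 1).
S_1 = c0/f = 1 + (3472/855)*β + (6200567/1462050)*β^2 + ...; c1 = 3472/855.
S_2 = c1*β/(S_1 - 1) = 1 + (-6200567/5937120)*β + (935002329/1205478400)*β^2 + ...; c2 = -6200567/5937120.
S_3 = c2*β/(S_2 - 1) = 1 + (159885398259/215283686240)*β + ...; c3 = 159885398259/215283686240.


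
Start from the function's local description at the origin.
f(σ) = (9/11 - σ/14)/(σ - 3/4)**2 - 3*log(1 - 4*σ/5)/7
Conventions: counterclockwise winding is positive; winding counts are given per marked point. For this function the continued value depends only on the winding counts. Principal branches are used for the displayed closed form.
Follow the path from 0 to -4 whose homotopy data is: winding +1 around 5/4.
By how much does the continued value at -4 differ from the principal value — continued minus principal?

The rational part is single-valued and drops out of the difference; each branch term changes only by its own monodromy.
(-3/7)*log(1 - σ/(5/4)): each positive loop around 5/4 adds 2*pi*i to the log, so winding +1 contributes (-3/7)*(1)*2*pi*i = -(6/7)*pi*i.
Summing the contributions at σ = -4 gives -(6/7)*pi*i.

Continued minus principal equals -(6/7)*pi*i.


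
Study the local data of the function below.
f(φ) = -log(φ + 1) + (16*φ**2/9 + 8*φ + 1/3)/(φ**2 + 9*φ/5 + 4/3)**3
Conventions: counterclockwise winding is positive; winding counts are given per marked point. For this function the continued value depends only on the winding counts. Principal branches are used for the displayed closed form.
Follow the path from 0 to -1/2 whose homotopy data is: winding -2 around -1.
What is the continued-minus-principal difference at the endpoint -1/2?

Continued minus principal equals (4)*pi*i.

The rational part is single-valued and drops out of the difference; each branch term changes only by its own monodromy.
(-1)*log(1 - φ/(-1)): each positive loop around -1 adds 2*pi*i to the log, so winding -2 contributes (-1)*(-2)*2*pi*i = (4)*pi*i.
Summing the contributions at φ = -1/2 gives (4)*pi*i.


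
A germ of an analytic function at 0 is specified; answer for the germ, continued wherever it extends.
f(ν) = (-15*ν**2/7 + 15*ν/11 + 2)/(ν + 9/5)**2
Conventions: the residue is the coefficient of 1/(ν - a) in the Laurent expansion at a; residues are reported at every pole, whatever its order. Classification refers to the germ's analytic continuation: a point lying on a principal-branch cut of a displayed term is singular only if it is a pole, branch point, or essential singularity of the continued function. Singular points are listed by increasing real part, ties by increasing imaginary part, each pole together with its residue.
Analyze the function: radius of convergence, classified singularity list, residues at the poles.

Denominator factor (ν + 9/5)^2: pole of order 2 at -9/5, modulus 9/5.
The radius of convergence is the smallest modulus among the singular points: 9/5.
At the order-2 pole -9/5 set g(ν) = (ν - (-9/5))^2*f(ν) = -15*ν**2/7 + 15*ν/11 + 2.
Order-2 pole: residue = g'(a); g'(-9/5) = 699/77, so the residue is 699/77.

Radius of convergence at 0: 9/5.
At -9/5: a pole of order 2; residue 699/77.


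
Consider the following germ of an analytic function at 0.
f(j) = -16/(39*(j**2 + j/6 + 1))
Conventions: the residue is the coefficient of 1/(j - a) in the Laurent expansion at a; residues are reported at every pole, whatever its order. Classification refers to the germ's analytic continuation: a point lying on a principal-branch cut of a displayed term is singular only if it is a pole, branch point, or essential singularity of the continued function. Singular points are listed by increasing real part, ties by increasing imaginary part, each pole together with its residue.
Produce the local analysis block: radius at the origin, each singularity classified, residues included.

Radius of convergence at 0: 1.
At (-1/12) - ((1/12)*sqrt(143))*i: a pole of order 1; residue -((32/1859)*sqrt(143))*i.
At (-1/12) + ((1/12)*sqrt(143))*i: a pole of order 1; residue ((32/1859)*sqrt(143))*i.

Denominator factor (j**2 + j/6 + 1): discriminant -143/36, complex-conjugate roots (-1/12) + ((1/12)*sqrt(143))*i and (-1/12) - ((1/12)*sqrt(143))*i; poles of order 1, moduli 1 and 1.
The radius of convergence is the smallest modulus among the singular points: 1.
The factor j**2 + j/6 + 1 splits as (j - a)(j - a') with a = (-1/12) - ((1/12)*sqrt(143))*i, a' = (-1/12) + ((1/12)*sqrt(143))*i. At the order-1 pole a set g(j) = (j - a)*f(j) = [-16/39] / (j - a').
Simple pole: residue = g(a) at a = (-1/12) - ((1/12)*sqrt(143))*i, which is -((32/1859)*sqrt(143))*i.
The factor j**2 + j/6 + 1 splits as (j - a)(j - a') with a = (-1/12) + ((1/12)*sqrt(143))*i, a' = (-1/12) - ((1/12)*sqrt(143))*i. At the order-1 pole a set g(j) = (j - a)*f(j) = [-16/39] / (j - a').
Simple pole: residue = g(a) at a = (-1/12) + ((1/12)*sqrt(143))*i, which is ((32/1859)*sqrt(143))*i.
List the singular points by increasing real part (a conjugate pair: the negative imaginary part first).


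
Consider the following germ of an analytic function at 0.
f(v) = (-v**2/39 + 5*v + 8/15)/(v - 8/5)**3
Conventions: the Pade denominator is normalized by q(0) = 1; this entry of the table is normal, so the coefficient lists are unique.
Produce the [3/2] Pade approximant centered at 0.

Taylor coefficients needed (expand at 0): a_0 = -25/192, a_1 = -375/256, a_2 = -413375/159744, a_3 = -1011875/319488, a_4 = -11121875/3407872, a_5 = -124296875/40894464.
Write the denominator as Q(v) = 1 + q1*v + q2*v^2. Requiring Q*f - P = O(v^6) with deg P <= 3 kills the coefficients of v^4..v^5 in Q*f:
  v^4: a_4 + q1*a_3 + q2*a_2 = 0, i.e. -11121875/3407872 + (-1011875/319488)*q1 + (-413375/159744)*q2 = 0.
  v^5: a_5 + q1*a_4 + q2*a_3 = 0, i.e. -124296875/40894464 + (-11121875/3407872)*q1 + (-1011875/319488)*q2 = 0.
Solving this linear system: q1 = -41324705/26518948, q2 = 274129225/424303168.
The numerator is Q*f truncated at degree 3: P0 = a_0 = -25/192; P1 = a_1 + q1*a_0 = -1606334125/1272909504; P2 = a_2 + q1*a_1 + q2*a_0 = -268336125/689492648; P3 = a_3 + q1*a_2 + q2*a_1 = -447226875/5515941184.

The Pade approximant has numerator coefficients [-25/192, -1606334125/1272909504, -268336125/689492648, -447226875/5515941184]; denominator coefficients [1, -41324705/26518948, 274129225/424303168].
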